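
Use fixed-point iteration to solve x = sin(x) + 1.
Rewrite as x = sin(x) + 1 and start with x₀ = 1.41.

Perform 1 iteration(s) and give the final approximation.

Equation: x = sin(x) + 1
Fixed-point form: x = sin(x) + 1
x₀ = 1.41

x_1 = g(1.410000) = 1.987100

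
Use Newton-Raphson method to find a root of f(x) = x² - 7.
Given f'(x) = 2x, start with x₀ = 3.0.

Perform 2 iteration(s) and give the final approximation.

f(x) = x² - 7
f'(x) = 2x
x₀ = 3.0

Newton-Raphson formula: x_{n+1} = x_n - f(x_n)/f'(x_n)

Iteration 1:
  f(3.000000) = 2.000000
  f'(3.000000) = 6.000000
  x_1 = 3.000000 - 2.000000/6.000000 = 2.666667
Iteration 2:
  f(2.666667) = 0.111111
  f'(2.666667) = 5.333333
  x_2 = 2.666667 - 0.111111/5.333333 = 2.645833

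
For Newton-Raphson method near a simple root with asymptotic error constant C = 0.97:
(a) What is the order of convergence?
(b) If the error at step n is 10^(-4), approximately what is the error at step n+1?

(a) Newton-Raphson has quadratic (order 2) convergence near simple roots.
    This means |e_{n+1}| ≈ C|e_n|².

(b) With |e_n| = 10^(-4) and C = 0.97:
    |e_{n+1}| ≈ 0.97 × (10^(-4))² = 0.97 × 10^(-8)

(a) 2 (quadratic); (b) |e_{n+1}| ≈ 9.700e-09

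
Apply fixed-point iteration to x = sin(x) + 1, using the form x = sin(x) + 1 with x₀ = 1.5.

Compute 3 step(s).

Equation: x = sin(x) + 1
Fixed-point form: x = sin(x) + 1
x₀ = 1.5

x_1 = g(1.500000) = 1.997495
x_2 = g(1.997495) = 1.910337
x_3 = g(1.910337) = 1.942908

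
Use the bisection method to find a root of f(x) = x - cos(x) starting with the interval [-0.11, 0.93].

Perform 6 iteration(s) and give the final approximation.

f(x) = x - cos(x)
Initial interval: [-0.11, 0.93]

Iteration 1:
  c_1 = (-0.110000 + 0.930000)/2 = 0.410000
  f(c_1) = f(0.410000) = -0.507121
  f(a) × f(c) ≥ 0, new interval: [0.410000, 0.930000]
Iteration 2:
  c_2 = (0.410000 + 0.930000)/2 = 0.670000
  f(c_2) = f(0.670000) = -0.113822
  f(a) × f(c) ≥ 0, new interval: [0.670000, 0.930000]
Iteration 3:
  c_3 = (0.670000 + 0.930000)/2 = 0.800000
  f(c_3) = f(0.800000) = 0.103293
  f(a) × f(c) < 0, new interval: [0.670000, 0.800000]
Iteration 4:
  c_4 = (0.670000 + 0.800000)/2 = 0.735000
  f(c_4) = f(0.735000) = -0.006831
  f(a) × f(c) ≥ 0, new interval: [0.735000, 0.800000]
Iteration 5:
  c_5 = (0.735000 + 0.800000)/2 = 0.767500
  f(c_5) = f(0.767500) = 0.047851
  f(a) × f(c) < 0, new interval: [0.735000, 0.767500]
Iteration 6:
  c_6 = (0.735000 + 0.767500)/2 = 0.751250
  f(c_6) = f(0.751250) = 0.020414
  f(a) × f(c) < 0, new interval: [0.735000, 0.751250]

After 6 iteration(s), the approximation is c_6 = 0.751250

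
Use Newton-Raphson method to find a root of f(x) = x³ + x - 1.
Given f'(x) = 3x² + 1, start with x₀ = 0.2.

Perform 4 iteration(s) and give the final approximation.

f(x) = x³ + x - 1
f'(x) = 3x² + 1
x₀ = 0.2

Newton-Raphson formula: x_{n+1} = x_n - f(x_n)/f'(x_n)

Iteration 1:
  f(0.200000) = -0.792000
  f'(0.200000) = 1.120000
  x_1 = 0.200000 - (-0.792000)/1.120000 = 0.907143
Iteration 2:
  f(0.907143) = 0.653638
  f'(0.907143) = 3.468724
  x_2 = 0.907143 - 0.653638/3.468724 = 0.718705
Iteration 3:
  f(0.718705) = 0.089943
  f'(0.718705) = 2.549612
  x_3 = 0.718705 - 0.089943/2.549612 = 0.683428
Iteration 4:
  f(0.683428) = 0.002639
  f'(0.683428) = 2.401222
  x_4 = 0.683428 - 0.002639/2.401222 = 0.682329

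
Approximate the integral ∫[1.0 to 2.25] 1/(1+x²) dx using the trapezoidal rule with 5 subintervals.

f(x) = 1/(1+x²)
a = 1.0, b = 2.25, n = 5
h = (b - a)/n = 0.250000

Trapezoidal rule: (h/2)[f(x₀) + 2f(x₁) + 2f(x₂) + ... + f(xₙ)]

x_0 = 1.0000, f(x_0) = 0.500000, coefficient = 1
x_1 = 1.2500, f(x_1) = 0.390244, coefficient = 2
x_2 = 1.5000, f(x_2) = 0.307692, coefficient = 2
x_3 = 1.7500, f(x_3) = 0.246154, coefficient = 2
x_4 = 2.0000, f(x_4) = 0.200000, coefficient = 2
x_5 = 2.2500, f(x_5) = 0.164948, coefficient = 1

I ≈ (0.250000/2) × 2.953129 = 0.369141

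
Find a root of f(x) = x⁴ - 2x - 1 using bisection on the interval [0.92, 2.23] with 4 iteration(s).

f(x) = x⁴ - 2x - 1
Initial interval: [0.92, 2.23]

Iteration 1:
  c_1 = (0.920000 + 2.230000)/2 = 1.575000
  f(c_1) = f(1.575000) = 2.003500
  f(a) × f(c) < 0, new interval: [0.920000, 1.575000]
Iteration 2:
  c_2 = (0.920000 + 1.575000)/2 = 1.247500
  f(c_2) = f(1.247500) = -1.073066
  f(a) × f(c) ≥ 0, new interval: [1.247500, 1.575000]
Iteration 3:
  c_3 = (1.247500 + 1.575000)/2 = 1.411250
  f(c_3) = f(1.411250) = 0.144076
  f(a) × f(c) < 0, new interval: [1.247500, 1.411250]
Iteration 4:
  c_4 = (1.247500 + 1.411250)/2 = 1.329375
  f(c_4) = f(1.329375) = -0.535620
  f(a) × f(c) ≥ 0, new interval: [1.329375, 1.411250]

After 4 iteration(s), the approximation is c_4 = 1.329375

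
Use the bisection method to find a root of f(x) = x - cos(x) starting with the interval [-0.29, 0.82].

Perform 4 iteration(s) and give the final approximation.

f(x) = x - cos(x)
Initial interval: [-0.29, 0.82]

Iteration 1:
  c_1 = (-0.290000 + 0.820000)/2 = 0.265000
  f(c_1) = f(0.265000) = -0.700093
  f(a) × f(c) ≥ 0, new interval: [0.265000, 0.820000]
Iteration 2:
  c_2 = (0.265000 + 0.820000)/2 = 0.542500
  f(c_2) = f(0.542500) = -0.313921
  f(a) × f(c) ≥ 0, new interval: [0.542500, 0.820000]
Iteration 3:
  c_3 = (0.542500 + 0.820000)/2 = 0.681250
  f(c_3) = f(0.681250) = -0.095536
  f(a) × f(c) ≥ 0, new interval: [0.681250, 0.820000]
Iteration 4:
  c_4 = (0.681250 + 0.820000)/2 = 0.750625
  f(c_4) = f(0.750625) = 0.019362
  f(a) × f(c) < 0, new interval: [0.681250, 0.750625]

After 4 iteration(s), the approximation is c_4 = 0.750625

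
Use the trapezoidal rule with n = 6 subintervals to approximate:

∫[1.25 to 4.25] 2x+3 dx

f(x) = 2x+3
a = 1.25, b = 4.25, n = 6
h = (b - a)/n = 0.500000

Trapezoidal rule: (h/2)[f(x₀) + 2f(x₁) + 2f(x₂) + ... + f(xₙ)]

x_0 = 1.2500, f(x_0) = 5.500000, coefficient = 1
x_1 = 1.7500, f(x_1) = 6.500000, coefficient = 2
x_2 = 2.2500, f(x_2) = 7.500000, coefficient = 2
x_3 = 2.7500, f(x_3) = 8.500000, coefficient = 2
x_4 = 3.2500, f(x_4) = 9.500000, coefficient = 2
x_5 = 3.7500, f(x_5) = 10.500000, coefficient = 2
x_6 = 4.2500, f(x_6) = 11.500000, coefficient = 1

I ≈ (0.500000/2) × 102.000000 = 25.500000
Exact value: 25.500000
Error: 0.000000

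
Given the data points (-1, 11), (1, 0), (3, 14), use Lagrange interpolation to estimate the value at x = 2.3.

Lagrange interpolation formula:
P(x) = Σ yᵢ × Lᵢ(x)
where Lᵢ(x) = Π_{j≠i} (x - xⱼ)/(xᵢ - xⱼ)

L_0(2.3) = (2.3 - 1)/(-1 - 1) × (2.3 - 3)/(-1 - 3) = -0.113750
L_1(2.3) = (2.3 - (-1))/(1 - (-1)) × (2.3 - 3)/(1 - 3) = 0.577500
L_2(2.3) = (2.3 - (-1))/(3 - (-1)) × (2.3 - 1)/(3 - 1) = 0.536250

P(2.3) = 11×L_0(2.3) + 0×L_1(2.3) + 14×L_2(2.3)
P(2.3) = 6.256250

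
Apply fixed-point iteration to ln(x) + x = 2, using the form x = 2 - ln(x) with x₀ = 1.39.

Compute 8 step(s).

Equation: ln(x) + x = 2
Fixed-point form: x = 2 - ln(x)
x₀ = 1.39

x_1 = g(1.390000) = 1.670696
x_2 = g(1.670696) = 1.486760
x_3 = g(1.486760) = 1.603401
x_4 = g(1.603401) = 1.527873
x_5 = g(1.527873) = 1.576123
x_6 = g(1.576123) = 1.545032
x_7 = g(1.545032) = 1.564956
x_8 = g(1.564956) = 1.552143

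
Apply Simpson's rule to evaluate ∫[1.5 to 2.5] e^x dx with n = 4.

f(x) = e^x
a = 1.5, b = 2.5, n = 4
h = (b - a)/n = 0.250000

Simpson's rule: (h/3)[f(x₀) + 4f(x₁) + 2f(x₂) + ... + f(xₙ)]

x_0 = 1.5000, f(x_0) = 4.481689, coefficient = 1
x_1 = 1.7500, f(x_1) = 5.754603, coefficient = 4
x_2 = 2.0000, f(x_2) = 7.389056, coefficient = 2
x_3 = 2.2500, f(x_3) = 9.487736, coefficient = 4
x_4 = 2.5000, f(x_4) = 12.182494, coefficient = 1

I ≈ (0.250000/3) × 92.411649 = 7.700971
Exact value: 7.700805
Error: 0.000166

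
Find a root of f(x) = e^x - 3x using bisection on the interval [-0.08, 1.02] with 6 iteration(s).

f(x) = e^x - 3x
Initial interval: [-0.08, 1.02]

Iteration 1:
  c_1 = (-0.080000 + 1.020000)/2 = 0.470000
  f(c_1) = f(0.470000) = 0.189994
  f(a) × f(c) ≥ 0, new interval: [0.470000, 1.020000]
Iteration 2:
  c_2 = (0.470000 + 1.020000)/2 = 0.745000
  f(c_2) = f(0.745000) = -0.128559
  f(a) × f(c) < 0, new interval: [0.470000, 0.745000]
Iteration 3:
  c_3 = (0.470000 + 0.745000)/2 = 0.607500
  f(c_3) = f(0.607500) = 0.013336
  f(a) × f(c) ≥ 0, new interval: [0.607500, 0.745000]
Iteration 4:
  c_4 = (0.607500 + 0.745000)/2 = 0.676250
  f(c_4) = f(0.676250) = -0.062260
  f(a) × f(c) < 0, new interval: [0.607500, 0.676250]
Iteration 5:
  c_5 = (0.607500 + 0.676250)/2 = 0.641875
  f(c_5) = f(0.641875) = -0.025585
  f(a) × f(c) < 0, new interval: [0.607500, 0.641875]
Iteration 6:
  c_6 = (0.607500 + 0.641875)/2 = 0.624688
  f(c_6) = f(0.624688) = -0.006400
  f(a) × f(c) < 0, new interval: [0.607500, 0.624688]

After 6 iteration(s), the approximation is c_6 = 0.624688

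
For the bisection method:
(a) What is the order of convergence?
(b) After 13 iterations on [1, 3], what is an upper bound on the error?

(a) Bisection has linear (order 1) convergence; the error is halved each step.

(b) Error bound = (b-a)/2^n = (3 - 1)/2^{13}
    = 2/2^{13}

(a) 1 (linear); (b) error ≤ 2.44e-04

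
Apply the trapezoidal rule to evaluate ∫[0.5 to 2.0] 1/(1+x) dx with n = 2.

f(x) = 1/(1+x)
a = 0.5, b = 2.0, n = 2
h = (b - a)/n = 0.750000

Trapezoidal rule: (h/2)[f(x₀) + 2f(x₁) + 2f(x₂) + ... + f(xₙ)]

x_0 = 0.5000, f(x_0) = 0.666667, coefficient = 1
x_1 = 1.2500, f(x_1) = 0.444444, coefficient = 2
x_2 = 2.0000, f(x_2) = 0.333333, coefficient = 1

I ≈ (0.750000/2) × 1.888889 = 0.708333
Exact value: 0.693147
Error: 0.015186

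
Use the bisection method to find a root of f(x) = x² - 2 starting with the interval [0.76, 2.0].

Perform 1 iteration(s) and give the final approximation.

f(x) = x² - 2
Initial interval: [0.76, 2.0]

Iteration 1:
  c_1 = (0.760000 + 2.000000)/2 = 1.380000
  f(c_1) = f(1.380000) = -0.095600
  f(a) × f(c) ≥ 0, new interval: [1.380000, 2.000000]

After 1 iteration(s), the approximation is c_1 = 1.380000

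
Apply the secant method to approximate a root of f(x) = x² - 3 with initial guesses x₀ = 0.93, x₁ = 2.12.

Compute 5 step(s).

f(x) = x² - 3
x₀ = 0.93, x₁ = 2.12

Secant formula: x_{n+1} = x_n - f(x_n)(x_n - x_{n-1})/(f(x_n) - f(x_{n-1}))

Iteration 1:
  f(0.930000) = -2.135100
  f(2.120000) = 1.494400
  x_2 = 2.120000 - 1.494400×(2.120000 - 0.930000)/(1.494400 - (-2.135100))
       = 1.630033
Iteration 2:
  f(2.120000) = 1.494400
  f(1.630033) = -0.342993
  x_3 = 1.630033 - (-0.342993)×(1.630033 - 2.120000)/(-0.342993 - 1.494400)
       = 1.721497
Iteration 3:
  f(1.630033) = -0.342993
  f(1.721497) = -0.036449
  x_4 = 1.721497 - (-0.036449)×(1.721497 - 1.630033)/(-0.036449 - (-0.342993))
       = 1.732372
Iteration 4:
  f(1.721497) = -0.036449
  f(1.732372) = 0.001113
  x_5 = 1.732372 - 0.001113×(1.732372 - 1.721497)/(0.001113 - (-0.036449))
       = 1.732050
Iteration 5:
  f(1.732372) = 0.001113
  f(1.732050) = -0.000003
  x_6 = 1.732050 - (-0.000003)×(1.732050 - 1.732372)/(-0.000003 - 0.001113)
       = 1.732051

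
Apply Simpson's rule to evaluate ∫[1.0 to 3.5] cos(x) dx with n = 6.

f(x) = cos(x)
a = 1.0, b = 3.5, n = 6
h = (b - a)/n = 0.416667

Simpson's rule: (h/3)[f(x₀) + 4f(x₁) + 2f(x₂) + ... + f(xₙ)]

x_0 = 1.0000, f(x_0) = 0.540302, coefficient = 1
x_1 = 1.4167, f(x_1) = 0.153520, coefficient = 4
x_2 = 1.8333, f(x_2) = -0.259531, coefficient = 2
x_3 = 2.2500, f(x_3) = -0.628174, coefficient = 4
x_4 = 2.6667, f(x_4) = -0.889327, coefficient = 2
x_5 = 3.0833, f(x_5) = -0.998303, coefficient = 4
x_6 = 3.5000, f(x_6) = -0.936457, coefficient = 1

I ≈ (0.416667/3) × -8.585698 = -1.192458
Exact value: -1.192254
Error: 0.000204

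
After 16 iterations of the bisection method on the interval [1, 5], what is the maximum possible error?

Bisection error bound: |error| ≤ (b-a)/2^n
|error| ≤ (5 - 1)/2^16 = 4/2^16
|error| ≤ 0.0000610352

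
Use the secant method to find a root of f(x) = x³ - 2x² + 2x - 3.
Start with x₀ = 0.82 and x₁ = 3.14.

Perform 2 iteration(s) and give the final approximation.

f(x) = x³ - 2x² + 2x - 3
x₀ = 0.82, x₁ = 3.14

Secant formula: x_{n+1} = x_n - f(x_n)(x_n - x_{n-1})/(f(x_n) - f(x_{n-1}))

Iteration 1:
  f(0.820000) = -2.153432
  f(3.140000) = 14.519944
  x_2 = 3.140000 - 14.519944×(3.140000 - 0.820000)/(14.519944 - (-2.153432))
       = 1.119637
Iteration 2:
  f(3.140000) = 14.519944
  f(1.119637) = -1.864337
  x_3 = 1.119637 - (-1.864337)×(1.119637 - 3.140000)/(-1.864337 - 14.519944)
       = 1.349531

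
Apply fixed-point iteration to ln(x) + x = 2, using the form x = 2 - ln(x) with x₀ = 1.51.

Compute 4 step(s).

Equation: ln(x) + x = 2
Fixed-point form: x = 2 - ln(x)
x₀ = 1.51

x_1 = g(1.510000) = 1.587890
x_2 = g(1.587890) = 1.537594
x_3 = g(1.537594) = 1.569781
x_4 = g(1.569781) = 1.549064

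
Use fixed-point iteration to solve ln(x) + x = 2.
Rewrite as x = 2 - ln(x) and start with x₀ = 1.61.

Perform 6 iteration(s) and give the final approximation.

Equation: ln(x) + x = 2
Fixed-point form: x = 2 - ln(x)
x₀ = 1.61

x_1 = g(1.610000) = 1.523766
x_2 = g(1.523766) = 1.578815
x_3 = g(1.578815) = 1.543325
x_4 = g(1.543325) = 1.566061
x_5 = g(1.566061) = 1.551437
x_6 = g(1.551437) = 1.560819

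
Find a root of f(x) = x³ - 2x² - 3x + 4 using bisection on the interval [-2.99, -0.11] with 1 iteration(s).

f(x) = x³ - 2x² - 3x + 4
Initial interval: [-2.99, -0.11]

Iteration 1:
  c_1 = (-2.990000 + (-0.110000))/2 = -1.550000
  f(c_1) = f(-1.550000) = 0.121125
  f(a) × f(c) < 0, new interval: [-2.990000, -1.550000]

After 1 iteration(s), the approximation is c_1 = -1.550000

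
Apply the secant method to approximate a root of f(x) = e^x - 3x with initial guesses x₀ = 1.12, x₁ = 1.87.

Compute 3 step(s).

f(x) = e^x - 3x
x₀ = 1.12, x₁ = 1.87

Secant formula: x_{n+1} = x_n - f(x_n)(x_n - x_{n-1})/(f(x_n) - f(x_{n-1}))

Iteration 1:
  f(1.120000) = -0.295146
  f(1.870000) = 0.878296
  x_2 = 1.870000 - 0.878296×(1.870000 - 1.120000)/(0.878296 - (-0.295146))
       = 1.308641
Iteration 2:
  f(1.870000) = 0.878296
  f(1.308641) = -0.224783
  x_3 = 1.308641 - (-0.224783)×(1.308641 - 1.870000)/(-0.224783 - 0.878296)
       = 1.423033
Iteration 3:
  f(1.308641) = -0.224783
  f(1.423033) = -0.119411
  x_4 = 1.423033 - (-0.119411)×(1.423033 - 1.308641)/(-0.119411 - (-0.224783))
       = 1.552668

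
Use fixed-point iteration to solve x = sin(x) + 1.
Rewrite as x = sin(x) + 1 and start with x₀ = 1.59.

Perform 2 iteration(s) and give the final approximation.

Equation: x = sin(x) + 1
Fixed-point form: x = sin(x) + 1
x₀ = 1.59

x_1 = g(1.590000) = 1.999816
x_2 = g(1.999816) = 1.909374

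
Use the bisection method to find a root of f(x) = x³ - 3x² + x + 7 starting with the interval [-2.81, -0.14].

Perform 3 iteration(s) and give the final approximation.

f(x) = x³ - 3x² + x + 7
Initial interval: [-2.81, -0.14]

Iteration 1:
  c_1 = (-2.810000 + (-0.140000))/2 = -1.475000
  f(c_1) = f(-1.475000) = -4.210922
  f(a) × f(c) ≥ 0, new interval: [-1.475000, -0.140000]
Iteration 2:
  c_2 = (-1.475000 + (-0.140000))/2 = -0.807500
  f(c_2) = f(-0.807500) = 3.709796
  f(a) × f(c) < 0, new interval: [-1.475000, -0.807500]
Iteration 3:
  c_3 = (-1.475000 + (-0.807500))/2 = -1.141250
  f(c_3) = f(-1.141250) = 0.464972
  f(a) × f(c) < 0, new interval: [-1.475000, -1.141250]

After 3 iteration(s), the approximation is c_3 = -1.141250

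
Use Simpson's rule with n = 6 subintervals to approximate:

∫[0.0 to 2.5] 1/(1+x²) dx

f(x) = 1/(1+x²)
a = 0.0, b = 2.5, n = 6
h = (b - a)/n = 0.416667

Simpson's rule: (h/3)[f(x₀) + 4f(x₁) + 2f(x₂) + ... + f(xₙ)]

x_0 = 0.0000, f(x_0) = 1.000000, coefficient = 1
x_1 = 0.4167, f(x_1) = 0.852071, coefficient = 4
x_2 = 0.8333, f(x_2) = 0.590164, coefficient = 2
x_3 = 1.2500, f(x_3) = 0.390244, coefficient = 4
x_4 = 1.6667, f(x_4) = 0.264706, coefficient = 2
x_5 = 2.0833, f(x_5) = 0.187256, coefficient = 4
x_6 = 2.5000, f(x_6) = 0.137931, coefficient = 1

I ≈ (0.416667/3) × 8.565955 = 1.189716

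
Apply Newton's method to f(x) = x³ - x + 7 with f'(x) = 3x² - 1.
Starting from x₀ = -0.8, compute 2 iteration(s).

f(x) = x³ - x + 7
f'(x) = 3x² - 1
x₀ = -0.8

Newton-Raphson formula: x_{n+1} = x_n - f(x_n)/f'(x_n)

Iteration 1:
  f(-0.800000) = 7.288000
  f'(-0.800000) = 0.920000
  x_1 = -0.800000 - 7.288000/0.920000 = -8.721739
Iteration 2:
  f(-8.721739) = -647.729910
  f'(-8.721739) = 227.206200
  x_2 = -8.721739 - (-647.729910)/227.206200 = -5.870893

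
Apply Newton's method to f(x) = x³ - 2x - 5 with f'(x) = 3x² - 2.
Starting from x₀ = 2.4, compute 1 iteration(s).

f(x) = x³ - 2x - 5
f'(x) = 3x² - 2
x₀ = 2.4

Newton-Raphson formula: x_{n+1} = x_n - f(x_n)/f'(x_n)

Iteration 1:
  f(2.400000) = 4.024000
  f'(2.400000) = 15.280000
  x_1 = 2.400000 - 4.024000/15.280000 = 2.136649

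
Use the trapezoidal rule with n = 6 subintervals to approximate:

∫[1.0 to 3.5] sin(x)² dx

f(x) = sin(x)²
a = 1.0, b = 3.5, n = 6
h = (b - a)/n = 0.416667

Trapezoidal rule: (h/2)[f(x₀) + 2f(x₁) + 2f(x₂) + ... + f(xₙ)]

x_0 = 1.0000, f(x_0) = 0.708073, coefficient = 1
x_1 = 1.4167, f(x_1) = 0.976432, coefficient = 2
x_2 = 1.8333, f(x_2) = 0.932643, coefficient = 2
x_3 = 2.2500, f(x_3) = 0.605398, coefficient = 2
x_4 = 2.6667, f(x_4) = 0.209098, coefficient = 2
x_5 = 3.0833, f(x_5) = 0.003390, coefficient = 2
x_6 = 3.5000, f(x_6) = 0.123049, coefficient = 1

I ≈ (0.416667/2) × 6.285045 = 1.309384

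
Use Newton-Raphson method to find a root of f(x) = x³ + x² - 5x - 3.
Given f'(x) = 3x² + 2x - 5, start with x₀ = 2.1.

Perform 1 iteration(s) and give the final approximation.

f(x) = x³ + x² - 5x - 3
f'(x) = 3x² + 2x - 5
x₀ = 2.1

Newton-Raphson formula: x_{n+1} = x_n - f(x_n)/f'(x_n)

Iteration 1:
  f(2.100000) = 0.171000
  f'(2.100000) = 12.430000
  x_1 = 2.100000 - 0.171000/12.430000 = 2.086243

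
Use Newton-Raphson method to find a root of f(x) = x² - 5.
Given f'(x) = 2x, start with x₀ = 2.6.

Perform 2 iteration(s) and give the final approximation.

f(x) = x² - 5
f'(x) = 2x
x₀ = 2.6

Newton-Raphson formula: x_{n+1} = x_n - f(x_n)/f'(x_n)

Iteration 1:
  f(2.600000) = 1.760000
  f'(2.600000) = 5.200000
  x_1 = 2.600000 - 1.760000/5.200000 = 2.261538
Iteration 2:
  f(2.261538) = 0.114556
  f'(2.261538) = 4.523077
  x_2 = 2.261538 - 0.114556/4.523077 = 2.236211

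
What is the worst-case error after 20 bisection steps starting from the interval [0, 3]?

Bisection error bound: |error| ≤ (b-a)/2^n
|error| ≤ (3 - 0)/2^20 = 3/2^20
|error| ≤ 0.0000028610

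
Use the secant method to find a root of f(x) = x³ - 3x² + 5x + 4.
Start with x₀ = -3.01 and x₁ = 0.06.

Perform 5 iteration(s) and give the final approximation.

f(x) = x³ - 3x² + 5x + 4
x₀ = -3.01, x₁ = 0.06

Secant formula: x_{n+1} = x_n - f(x_n)(x_n - x_{n-1})/(f(x_n) - f(x_{n-1}))

Iteration 1:
  f(-3.010000) = -65.501201
  f(0.060000) = 4.289416
  x_2 = 0.060000 - 4.289416×(0.060000 - (-3.010000))/(4.289416 - (-65.501201))
       = -0.128686
Iteration 2:
  f(0.060000) = 4.289416
  f(-0.128686) = 3.304759
  x_3 = -0.128686 - 3.304759×(-0.128686 - 0.060000)/(3.304759 - 4.289416)
       = -0.761964
Iteration 3:
  f(-0.128686) = 3.304759
  f(-0.761964) = -1.993975
  x_4 = -0.761964 - (-1.993975)×(-0.761964 - (-0.128686))/(-1.993975 - 3.304759)
       = -0.523654
Iteration 4:
  f(-0.761964) = -1.993975
  f(-0.523654) = 0.415495
  x_5 = -0.523654 - 0.415495×(-0.523654 - (-0.761964))/(0.415495 - (-1.993975))
       = -0.564749
Iteration 5:
  f(-0.523654) = 0.415495
  f(-0.564749) = 0.039310
  x_6 = -0.564749 - 0.039310×(-0.564749 - (-0.523654))/(0.039310 - 0.415495)
       = -0.569043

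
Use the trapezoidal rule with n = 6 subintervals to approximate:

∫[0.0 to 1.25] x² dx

f(x) = x²
a = 0.0, b = 1.25, n = 6
h = (b - a)/n = 0.208333

Trapezoidal rule: (h/2)[f(x₀) + 2f(x₁) + 2f(x₂) + ... + f(xₙ)]

x_0 = 0.0000, f(x_0) = 0.000000, coefficient = 1
x_1 = 0.2083, f(x_1) = 0.043403, coefficient = 2
x_2 = 0.4167, f(x_2) = 0.173611, coefficient = 2
x_3 = 0.6250, f(x_3) = 0.390625, coefficient = 2
x_4 = 0.8333, f(x_4) = 0.694444, coefficient = 2
x_5 = 1.0417, f(x_5) = 1.085069, coefficient = 2
x_6 = 1.2500, f(x_6) = 1.562500, coefficient = 1

I ≈ (0.208333/2) × 6.336806 = 0.660084
Exact value: 0.651042
Error: 0.009042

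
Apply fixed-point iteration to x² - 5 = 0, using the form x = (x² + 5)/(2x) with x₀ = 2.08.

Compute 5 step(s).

Equation: x² - 5 = 0
Fixed-point form: x = (x² + 5)/(2x)
x₀ = 2.08

x_1 = g(2.080000) = 2.241923
x_2 = g(2.241923) = 2.236076
x_3 = g(2.236076) = 2.236068
x_4 = g(2.236068) = 2.236068
x_5 = g(2.236068) = 2.236068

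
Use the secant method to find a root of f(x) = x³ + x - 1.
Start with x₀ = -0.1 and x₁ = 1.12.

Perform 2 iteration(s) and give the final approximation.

f(x) = x³ + x - 1
x₀ = -0.1, x₁ = 1.12

Secant formula: x_{n+1} = x_n - f(x_n)(x_n - x_{n-1})/(f(x_n) - f(x_{n-1}))

Iteration 1:
  f(-0.100000) = -1.101000
  f(1.120000) = 1.524928
  x_2 = 1.120000 - 1.524928×(1.120000 - (-0.100000))/(1.524928 - (-1.101000))
       = 0.411522
Iteration 2:
  f(1.120000) = 1.524928
  f(0.411522) = -0.518787
  x_3 = 0.411522 - (-0.518787)×(0.411522 - 1.120000)/(-0.518787 - 1.524928)
       = 0.591366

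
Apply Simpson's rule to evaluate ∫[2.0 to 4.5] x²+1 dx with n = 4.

f(x) = x²+1
a = 2.0, b = 4.5, n = 4
h = (b - a)/n = 0.625000

Simpson's rule: (h/3)[f(x₀) + 4f(x₁) + 2f(x₂) + ... + f(xₙ)]

x_0 = 2.0000, f(x_0) = 5.000000, coefficient = 1
x_1 = 2.6250, f(x_1) = 7.890625, coefficient = 4
x_2 = 3.2500, f(x_2) = 11.562500, coefficient = 2
x_3 = 3.8750, f(x_3) = 16.015625, coefficient = 4
x_4 = 4.5000, f(x_4) = 21.250000, coefficient = 1

I ≈ (0.625000/3) × 145.000000 = 30.208333
Exact value: 30.208333
Error: 0.000000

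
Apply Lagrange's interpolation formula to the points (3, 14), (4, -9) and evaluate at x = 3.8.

Lagrange interpolation formula:
P(x) = Σ yᵢ × Lᵢ(x)
where Lᵢ(x) = Π_{j≠i} (x - xⱼ)/(xᵢ - xⱼ)

L_0(3.8) = (3.8 - 4)/(3 - 4) = 0.200000
L_1(3.8) = (3.8 - 3)/(4 - 3) = 0.800000

P(3.8) = 14×L_0(3.8) + (-9)×L_1(3.8)
P(3.8) = -4.400000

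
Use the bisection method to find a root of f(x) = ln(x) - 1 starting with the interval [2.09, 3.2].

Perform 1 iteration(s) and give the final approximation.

f(x) = ln(x) - 1
Initial interval: [2.09, 3.2]

Iteration 1:
  c_1 = (2.090000 + 3.200000)/2 = 2.645000
  f(c_1) = f(2.645000) = -0.027329
  f(a) × f(c) ≥ 0, new interval: [2.645000, 3.200000]

After 1 iteration(s), the approximation is c_1 = 2.645000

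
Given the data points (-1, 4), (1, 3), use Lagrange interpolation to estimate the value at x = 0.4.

Lagrange interpolation formula:
P(x) = Σ yᵢ × Lᵢ(x)
where Lᵢ(x) = Π_{j≠i} (x - xⱼ)/(xᵢ - xⱼ)

L_0(0.4) = (0.4 - 1)/(-1 - 1) = 0.300000
L_1(0.4) = (0.4 - (-1))/(1 - (-1)) = 0.700000

P(0.4) = 4×L_0(0.4) + 3×L_1(0.4)
P(0.4) = 3.300000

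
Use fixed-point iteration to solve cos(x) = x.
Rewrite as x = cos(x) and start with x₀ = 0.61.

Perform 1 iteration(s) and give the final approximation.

Equation: cos(x) = x
Fixed-point form: x = cos(x)
x₀ = 0.61

x_1 = g(0.610000) = 0.819648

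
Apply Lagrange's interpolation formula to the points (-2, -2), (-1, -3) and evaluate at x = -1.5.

Lagrange interpolation formula:
P(x) = Σ yᵢ × Lᵢ(x)
where Lᵢ(x) = Π_{j≠i} (x - xⱼ)/(xᵢ - xⱼ)

L_0(-1.5) = (-1.5 - (-1))/(-2 - (-1)) = 0.500000
L_1(-1.5) = (-1.5 - (-2))/(-1 - (-2)) = 0.500000

P(-1.5) = (-2)×L_0(-1.5) + (-3)×L_1(-1.5)
P(-1.5) = -2.500000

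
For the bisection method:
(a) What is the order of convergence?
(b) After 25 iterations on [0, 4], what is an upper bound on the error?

(a) Bisection has linear (order 1) convergence; the error is halved each step.

(b) Error bound = (b-a)/2^n = (4 - 0)/2^{25}
    = 4/2^{25}

(a) 1 (linear); (b) error ≤ 1.19e-07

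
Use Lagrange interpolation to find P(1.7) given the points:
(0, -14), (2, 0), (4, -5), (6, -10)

Lagrange interpolation formula:
P(x) = Σ yᵢ × Lᵢ(x)
where Lᵢ(x) = Π_{j≠i} (x - xⱼ)/(xᵢ - xⱼ)

L_0(1.7) = (1.7 - 2)/(0 - 2) × (1.7 - 4)/(0 - 4) × (1.7 - 6)/(0 - 6) = 0.061813
L_1(1.7) = (1.7 - 0)/(2 - 0) × (1.7 - 4)/(2 - 4) × (1.7 - 6)/(2 - 6) = 1.050812
L_2(1.7) = (1.7 - 0)/(4 - 0) × (1.7 - 2)/(4 - 2) × (1.7 - 6)/(4 - 6) = -0.137063
L_3(1.7) = (1.7 - 0)/(6 - 0) × (1.7 - 2)/(6 - 2) × (1.7 - 4)/(6 - 4) = 0.024438

P(1.7) = (-14)×L_0(1.7) + 0×L_1(1.7) + (-5)×L_2(1.7) + (-10)×L_3(1.7)
P(1.7) = -0.424438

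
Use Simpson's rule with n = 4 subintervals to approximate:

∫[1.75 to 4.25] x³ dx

f(x) = x³
a = 1.75, b = 4.25, n = 4
h = (b - a)/n = 0.625000

Simpson's rule: (h/3)[f(x₀) + 4f(x₁) + 2f(x₂) + ... + f(xₙ)]

x_0 = 1.7500, f(x_0) = 5.359375, coefficient = 1
x_1 = 2.3750, f(x_1) = 13.396484, coefficient = 4
x_2 = 3.0000, f(x_2) = 27.000000, coefficient = 2
x_3 = 3.6250, f(x_3) = 47.634766, coefficient = 4
x_4 = 4.2500, f(x_4) = 76.765625, coefficient = 1

I ≈ (0.625000/3) × 380.250000 = 79.218750
Exact value: 79.218750
Error: 0.000000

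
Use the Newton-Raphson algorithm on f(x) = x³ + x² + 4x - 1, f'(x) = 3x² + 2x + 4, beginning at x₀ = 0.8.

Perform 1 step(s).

f(x) = x³ + x² + 4x - 1
f'(x) = 3x² + 2x + 4
x₀ = 0.8

Newton-Raphson formula: x_{n+1} = x_n - f(x_n)/f'(x_n)

Iteration 1:
  f(0.800000) = 3.352000
  f'(0.800000) = 7.520000
  x_1 = 0.800000 - 3.352000/7.520000 = 0.354255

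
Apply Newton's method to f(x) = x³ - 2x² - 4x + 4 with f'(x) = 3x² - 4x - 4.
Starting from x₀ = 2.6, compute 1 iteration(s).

f(x) = x³ - 2x² - 4x + 4
f'(x) = 3x² - 4x - 4
x₀ = 2.6

Newton-Raphson formula: x_{n+1} = x_n - f(x_n)/f'(x_n)

Iteration 1:
  f(2.600000) = -2.344000
  f'(2.600000) = 5.880000
  x_1 = 2.600000 - (-2.344000)/5.880000 = 2.998639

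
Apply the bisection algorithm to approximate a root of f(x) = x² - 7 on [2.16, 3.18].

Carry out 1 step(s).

f(x) = x² - 7
Initial interval: [2.16, 3.18]

Iteration 1:
  c_1 = (2.160000 + 3.180000)/2 = 2.670000
  f(c_1) = f(2.670000) = 0.128900
  f(a) × f(c) < 0, new interval: [2.160000, 2.670000]

After 1 iteration(s), the approximation is c_1 = 2.670000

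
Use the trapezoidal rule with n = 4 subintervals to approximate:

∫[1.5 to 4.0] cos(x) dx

f(x) = cos(x)
a = 1.5, b = 4.0, n = 4
h = (b - a)/n = 0.625000

Trapezoidal rule: (h/2)[f(x₀) + 2f(x₁) + 2f(x₂) + ... + f(xₙ)]

x_0 = 1.5000, f(x_0) = 0.070737, coefficient = 1
x_1 = 2.1250, f(x_1) = -0.526266, coefficient = 2
x_2 = 2.7500, f(x_2) = -0.924302, coefficient = 2
x_3 = 3.3750, f(x_3) = -0.972884, coefficient = 2
x_4 = 4.0000, f(x_4) = -0.653644, coefficient = 1

I ≈ (0.625000/2) × -5.429812 = -1.696816
Exact value: -1.754297
Error: 0.057481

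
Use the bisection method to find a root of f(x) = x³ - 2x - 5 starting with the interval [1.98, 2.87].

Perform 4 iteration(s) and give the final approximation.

f(x) = x³ - 2x - 5
Initial interval: [1.98, 2.87]

Iteration 1:
  c_1 = (1.980000 + 2.870000)/2 = 2.425000
  f(c_1) = f(2.425000) = 4.410516
  f(a) × f(c) < 0, new interval: [1.980000, 2.425000]
Iteration 2:
  c_2 = (1.980000 + 2.425000)/2 = 2.202500
  f(c_2) = f(2.202500) = 1.279341
  f(a) × f(c) < 0, new interval: [1.980000, 2.202500]
Iteration 3:
  c_3 = (1.980000 + 2.202500)/2 = 2.091250
  f(c_3) = f(2.091250) = -0.036781
  f(a) × f(c) ≥ 0, new interval: [2.091250, 2.202500]
Iteration 4:
  c_4 = (2.091250 + 2.202500)/2 = 2.146875
  f(c_4) = f(2.146875) = 0.601352
  f(a) × f(c) < 0, new interval: [2.091250, 2.146875]

After 4 iteration(s), the approximation is c_4 = 2.146875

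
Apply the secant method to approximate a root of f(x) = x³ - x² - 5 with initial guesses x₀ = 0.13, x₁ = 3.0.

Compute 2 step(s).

f(x) = x³ - x² - 5
x₀ = 0.13, x₁ = 3.0

Secant formula: x_{n+1} = x_n - f(x_n)(x_n - x_{n-1})/(f(x_n) - f(x_{n-1}))

Iteration 1:
  f(0.130000) = -5.014703
  f(3.000000) = 13.000000
  x_2 = 3.000000 - 13.000000×(3.000000 - 0.130000)/(13.000000 - (-5.014703))
       = 0.928914
Iteration 2:
  f(3.000000) = 13.000000
  f(0.928914) = -5.061339
  x_3 = 0.928914 - (-5.061339)×(0.928914 - 3.000000)/(-5.061339 - 13.000000)
       = 1.509296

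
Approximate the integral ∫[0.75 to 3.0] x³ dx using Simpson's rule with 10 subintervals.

f(x) = x³
a = 0.75, b = 3.0, n = 10
h = (b - a)/n = 0.225000

Simpson's rule: (h/3)[f(x₀) + 4f(x₁) + 2f(x₂) + ... + f(xₙ)]

x_0 = 0.7500, f(x_0) = 0.421875, coefficient = 1
x_1 = 0.9750, f(x_1) = 0.926859, coefficient = 4
x_2 = 1.2000, f(x_2) = 1.728000, coefficient = 2
x_3 = 1.4250, f(x_3) = 2.893641, coefficient = 4
x_4 = 1.6500, f(x_4) = 4.492125, coefficient = 2
x_5 = 1.8750, f(x_5) = 6.591797, coefficient = 4
x_6 = 2.1000, f(x_6) = 9.261000, coefficient = 2
x_7 = 2.3250, f(x_7) = 12.568078, coefficient = 4
x_8 = 2.5500, f(x_8) = 16.581375, coefficient = 2
x_9 = 2.7750, f(x_9) = 21.369234, coefficient = 4
x_10 = 3.0000, f(x_10) = 27.000000, coefficient = 1

I ≈ (0.225000/3) × 268.945312 = 20.170898
Exact value: 20.170898
Error: 0.000000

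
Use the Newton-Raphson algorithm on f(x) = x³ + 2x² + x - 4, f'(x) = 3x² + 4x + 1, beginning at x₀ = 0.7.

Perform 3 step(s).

f(x) = x³ + 2x² + x - 4
f'(x) = 3x² + 4x + 1
x₀ = 0.7

Newton-Raphson formula: x_{n+1} = x_n - f(x_n)/f'(x_n)

Iteration 1:
  f(0.700000) = -1.977000
  f'(0.700000) = 5.270000
  x_1 = 0.700000 - (-1.977000)/5.270000 = 1.075142
Iteration 2:
  f(1.075142) = 0.629795
  f'(1.075142) = 8.768362
  x_2 = 1.075142 - 0.629795/8.768362 = 1.003317
Iteration 3:
  f(1.003317) = 0.026587
  f'(1.003317) = 8.033198
  x_3 = 1.003317 - 0.026587/8.033198 = 1.000007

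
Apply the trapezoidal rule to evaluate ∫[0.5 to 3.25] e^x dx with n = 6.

f(x) = e^x
a = 0.5, b = 3.25, n = 6
h = (b - a)/n = 0.458333

Trapezoidal rule: (h/2)[f(x₀) + 2f(x₁) + 2f(x₂) + ... + f(xₙ)]

x_0 = 0.5000, f(x_0) = 1.648721, coefficient = 1
x_1 = 0.9583, f(x_1) = 2.607347, coefficient = 2
x_2 = 1.4167, f(x_2) = 4.123353, coefficient = 2
x_3 = 1.8750, f(x_3) = 6.520819, coefficient = 2
x_4 = 2.3333, f(x_4) = 10.312259, coefficient = 2
x_5 = 2.7917, f(x_5) = 16.308177, coefficient = 2
x_6 = 3.2500, f(x_6) = 25.790340, coefficient = 1

I ≈ (0.458333/2) × 107.182972 = 24.562764
Exact value: 24.141619
Error: 0.421146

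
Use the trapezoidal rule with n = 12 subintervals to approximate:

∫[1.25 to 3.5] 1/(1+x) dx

f(x) = 1/(1+x)
a = 1.25, b = 3.5, n = 12
h = (b - a)/n = 0.187500

Trapezoidal rule: (h/2)[f(x₀) + 2f(x₁) + 2f(x₂) + ... + f(xₙ)]

x_0 = 1.2500, f(x_0) = 0.444444, coefficient = 1
x_1 = 1.4375, f(x_1) = 0.410256, coefficient = 2
x_2 = 1.6250, f(x_2) = 0.380952, coefficient = 2
x_3 = 1.8125, f(x_3) = 0.355556, coefficient = 2
x_4 = 2.0000, f(x_4) = 0.333333, coefficient = 2
x_5 = 2.1875, f(x_5) = 0.313725, coefficient = 2
x_6 = 2.3750, f(x_6) = 0.296296, coefficient = 2
x_7 = 2.5625, f(x_7) = 0.280702, coefficient = 2
x_8 = 2.7500, f(x_8) = 0.266667, coefficient = 2
x_9 = 2.9375, f(x_9) = 0.253968, coefficient = 2
x_10 = 3.1250, f(x_10) = 0.242424, coefficient = 2
x_11 = 3.3125, f(x_11) = 0.231884, coefficient = 2
x_12 = 3.5000, f(x_12) = 0.222222, coefficient = 1

I ≈ (0.187500/2) × 7.398196 = 0.693581
Exact value: 0.693147
Error: 0.000434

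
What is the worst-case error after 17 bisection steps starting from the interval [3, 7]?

Bisection error bound: |error| ≤ (b-a)/2^n
|error| ≤ (7 - 3)/2^17 = 4/2^17
|error| ≤ 0.0000305176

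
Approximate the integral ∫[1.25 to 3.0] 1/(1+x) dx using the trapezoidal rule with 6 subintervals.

f(x) = 1/(1+x)
a = 1.25, b = 3.0, n = 6
h = (b - a)/n = 0.291667

Trapezoidal rule: (h/2)[f(x₀) + 2f(x₁) + 2f(x₂) + ... + f(xₙ)]

x_0 = 1.2500, f(x_0) = 0.444444, coefficient = 1
x_1 = 1.5417, f(x_1) = 0.393443, coefficient = 2
x_2 = 1.8333, f(x_2) = 0.352941, coefficient = 2
x_3 = 2.1250, f(x_3) = 0.320000, coefficient = 2
x_4 = 2.4167, f(x_4) = 0.292683, coefficient = 2
x_5 = 2.7083, f(x_5) = 0.269663, coefficient = 2
x_6 = 3.0000, f(x_6) = 0.250000, coefficient = 1

I ≈ (0.291667/2) × 3.951904 = 0.576319
Exact value: 0.575364
Error: 0.000955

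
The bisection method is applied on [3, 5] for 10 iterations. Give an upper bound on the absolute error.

Bisection error bound: |error| ≤ (b-a)/2^n
|error| ≤ (5 - 3)/2^10 = 2/2^10
|error| ≤ 0.0019531250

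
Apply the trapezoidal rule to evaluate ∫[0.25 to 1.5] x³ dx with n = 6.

f(x) = x³
a = 0.25, b = 1.5, n = 6
h = (b - a)/n = 0.208333

Trapezoidal rule: (h/2)[f(x₀) + 2f(x₁) + 2f(x₂) + ... + f(xₙ)]

x_0 = 0.2500, f(x_0) = 0.015625, coefficient = 1
x_1 = 0.4583, f(x_1) = 0.096282, coefficient = 2
x_2 = 0.6667, f(x_2) = 0.296296, coefficient = 2
x_3 = 0.8750, f(x_3) = 0.669922, coefficient = 2
x_4 = 1.0833, f(x_4) = 1.271412, coefficient = 2
x_5 = 1.2917, f(x_5) = 2.155020, coefficient = 2
x_6 = 1.5000, f(x_6) = 3.375000, coefficient = 1

I ≈ (0.208333/2) × 12.368490 = 1.288384
Exact value: 1.264648
Error: 0.023736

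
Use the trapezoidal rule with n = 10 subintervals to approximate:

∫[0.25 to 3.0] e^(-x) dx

f(x) = e^(-x)
a = 0.25, b = 3.0, n = 10
h = (b - a)/n = 0.275000

Trapezoidal rule: (h/2)[f(x₀) + 2f(x₁) + 2f(x₂) + ... + f(xₙ)]

x_0 = 0.2500, f(x_0) = 0.778801, coefficient = 1
x_1 = 0.5250, f(x_1) = 0.591555, coefficient = 2
x_2 = 0.8000, f(x_2) = 0.449329, coefficient = 2
x_3 = 1.0750, f(x_3) = 0.341298, coefficient = 2
x_4 = 1.3500, f(x_4) = 0.259240, coefficient = 2
x_5 = 1.6250, f(x_5) = 0.196912, coefficient = 2
x_6 = 1.9000, f(x_6) = 0.149569, coefficient = 2
x_7 = 2.1750, f(x_7) = 0.113608, coefficient = 2
x_8 = 2.4500, f(x_8) = 0.086294, coefficient = 2
x_9 = 2.7250, f(x_9) = 0.065546, coefficient = 2
x_10 = 3.0000, f(x_10) = 0.049787, coefficient = 1

I ≈ (0.275000/2) × 5.335289 = 0.733602
Exact value: 0.729014
Error: 0.004589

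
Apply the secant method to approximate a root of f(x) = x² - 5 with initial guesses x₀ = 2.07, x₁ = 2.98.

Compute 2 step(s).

f(x) = x² - 5
x₀ = 2.07, x₁ = 2.98

Secant formula: x_{n+1} = x_n - f(x_n)(x_n - x_{n-1})/(f(x_n) - f(x_{n-1}))

Iteration 1:
  f(2.070000) = -0.715100
  f(2.980000) = 3.880400
  x_2 = 2.980000 - 3.880400×(2.980000 - 2.070000)/(3.880400 - (-0.715100))
       = 2.211604
Iteration 2:
  f(2.980000) = 3.880400
  f(2.211604) = -0.108808
  x_3 = 2.211604 - (-0.108808)×(2.211604 - 2.980000)/(-0.108808 - 3.880400)
       = 2.232562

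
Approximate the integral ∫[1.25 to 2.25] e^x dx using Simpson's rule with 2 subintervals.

f(x) = e^x
a = 1.25, b = 2.25, n = 2
h = (b - a)/n = 0.500000

Simpson's rule: (h/3)[f(x₀) + 4f(x₁) + 2f(x₂) + ... + f(xₙ)]

x_0 = 1.2500, f(x_0) = 3.490343, coefficient = 1
x_1 = 1.7500, f(x_1) = 5.754603, coefficient = 4
x_2 = 2.2500, f(x_2) = 9.487736, coefficient = 1

I ≈ (0.500000/3) × 35.996489 = 5.999415
Exact value: 5.997393
Error: 0.002022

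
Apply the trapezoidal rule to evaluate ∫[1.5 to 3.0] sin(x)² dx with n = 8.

f(x) = sin(x)²
a = 1.5, b = 3.0, n = 8
h = (b - a)/n = 0.187500

Trapezoidal rule: (h/2)[f(x₀) + 2f(x₁) + 2f(x₂) + ... + f(xₙ)]

x_0 = 1.5000, f(x_0) = 0.994996, coefficient = 1
x_1 = 1.6875, f(x_1) = 0.986442, coefficient = 2
x_2 = 1.8750, f(x_2) = 0.910280, coefficient = 2
x_3 = 2.0625, f(x_3) = 0.777095, coefficient = 2
x_4 = 2.2500, f(x_4) = 0.605398, coefficient = 2
x_5 = 2.4375, f(x_5) = 0.419052, coefficient = 2
x_6 = 2.6250, f(x_6) = 0.243957, coefficient = 2
x_7 = 2.8125, f(x_7) = 0.104448, coefficient = 2
x_8 = 3.0000, f(x_8) = 0.019915, coefficient = 1

I ≈ (0.187500/2) × 9.108255 = 0.853899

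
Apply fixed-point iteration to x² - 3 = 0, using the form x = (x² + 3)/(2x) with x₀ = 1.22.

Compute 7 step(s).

Equation: x² - 3 = 0
Fixed-point form: x = (x² + 3)/(2x)
x₀ = 1.22

x_1 = g(1.220000) = 1.839508
x_2 = g(1.839508) = 1.735189
x_3 = g(1.735189) = 1.732054
x_4 = g(1.732054) = 1.732051
x_5 = g(1.732051) = 1.732051
x_6 = g(1.732051) = 1.732051
x_7 = g(1.732051) = 1.732051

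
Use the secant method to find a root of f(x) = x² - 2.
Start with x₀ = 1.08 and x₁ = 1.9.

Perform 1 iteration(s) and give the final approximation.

f(x) = x² - 2
x₀ = 1.08, x₁ = 1.9

Secant formula: x_{n+1} = x_n - f(x_n)(x_n - x_{n-1})/(f(x_n) - f(x_{n-1}))

Iteration 1:
  f(1.080000) = -0.833600
  f(1.900000) = 1.610000
  x_2 = 1.900000 - 1.610000×(1.900000 - 1.080000)/(1.610000 - (-0.833600))
       = 1.359732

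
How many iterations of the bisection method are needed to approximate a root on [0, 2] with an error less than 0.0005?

We need (b-a)/2^n ≤ 0.0005
(2 - 0)/2^n ≤ 0.0005
2/2^n ≤ 0.0005
2^n ≥ 4000
n ≥ log₂(4000) = 11.97
n ≥ 12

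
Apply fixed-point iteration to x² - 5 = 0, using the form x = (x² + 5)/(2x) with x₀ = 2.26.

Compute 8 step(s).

Equation: x² - 5 = 0
Fixed-point form: x = (x² + 5)/(2x)
x₀ = 2.26

x_1 = g(2.260000) = 2.236195
x_2 = g(2.236195) = 2.236068
x_3 = g(2.236068) = 2.236068
x_4 = g(2.236068) = 2.236068
x_5 = g(2.236068) = 2.236068
x_6 = g(2.236068) = 2.236068
x_7 = g(2.236068) = 2.236068
x_8 = g(2.236068) = 2.236068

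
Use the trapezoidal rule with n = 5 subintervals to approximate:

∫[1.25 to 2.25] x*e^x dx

f(x) = x*e^x
a = 1.25, b = 2.25, n = 5
h = (b - a)/n = 0.200000

Trapezoidal rule: (h/2)[f(x₀) + 2f(x₁) + 2f(x₂) + ... + f(xₙ)]

x_0 = 1.2500, f(x_0) = 4.362929, coefficient = 1
x_1 = 1.4500, f(x_1) = 6.181516, coefficient = 2
x_2 = 1.6500, f(x_2) = 8.591517, coefficient = 2
x_3 = 1.8500, f(x_3) = 11.765666, coefficient = 2
x_4 = 2.0500, f(x_4) = 15.924197, coefficient = 2
x_5 = 2.2500, f(x_5) = 21.347406, coefficient = 1

I ≈ (0.200000/2) × 110.636127 = 11.063613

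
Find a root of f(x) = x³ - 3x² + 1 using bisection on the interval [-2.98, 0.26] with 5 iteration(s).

f(x) = x³ - 3x² + 1
Initial interval: [-2.98, 0.26]

Iteration 1:
  c_1 = (-2.980000 + 0.260000)/2 = -1.360000
  f(c_1) = f(-1.360000) = -7.064256
  f(a) × f(c) ≥ 0, new interval: [-1.360000, 0.260000]
Iteration 2:
  c_2 = (-1.360000 + 0.260000)/2 = -0.550000
  f(c_2) = f(-0.550000) = -0.073875
  f(a) × f(c) ≥ 0, new interval: [-0.550000, 0.260000]
Iteration 3:
  c_3 = (-0.550000 + 0.260000)/2 = -0.145000
  f(c_3) = f(-0.145000) = 0.933876
  f(a) × f(c) < 0, new interval: [-0.550000, -0.145000]
Iteration 4:
  c_4 = (-0.550000 + (-0.145000))/2 = -0.347500
  f(c_4) = f(-0.347500) = 0.595768
  f(a) × f(c) < 0, new interval: [-0.550000, -0.347500]
Iteration 5:
  c_5 = (-0.550000 + (-0.347500))/2 = -0.448750
  f(c_5) = f(-0.448750) = 0.305503
  f(a) × f(c) < 0, new interval: [-0.550000, -0.448750]

After 5 iteration(s), the approximation is c_5 = -0.448750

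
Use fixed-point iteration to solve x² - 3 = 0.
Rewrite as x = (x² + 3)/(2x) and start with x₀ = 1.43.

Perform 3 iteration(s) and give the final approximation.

Equation: x² - 3 = 0
Fixed-point form: x = (x² + 3)/(2x)
x₀ = 1.43

x_1 = g(1.430000) = 1.763951
x_2 = g(1.763951) = 1.732339
x_3 = g(1.732339) = 1.732051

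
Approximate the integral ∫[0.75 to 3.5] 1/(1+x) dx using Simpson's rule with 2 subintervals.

f(x) = 1/(1+x)
a = 0.75, b = 3.5, n = 2
h = (b - a)/n = 1.375000

Simpson's rule: (h/3)[f(x₀) + 4f(x₁) + 2f(x₂) + ... + f(xₙ)]

x_0 = 0.7500, f(x_0) = 0.571429, coefficient = 1
x_1 = 2.1250, f(x_1) = 0.320000, coefficient = 4
x_2 = 3.5000, f(x_2) = 0.222222, coefficient = 1

I ≈ (1.375000/3) × 2.073651 = 0.950423
Exact value: 0.944462
Error: 0.005962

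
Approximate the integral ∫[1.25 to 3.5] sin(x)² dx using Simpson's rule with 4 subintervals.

f(x) = sin(x)²
a = 1.25, b = 3.5, n = 4
h = (b - a)/n = 0.562500

Simpson's rule: (h/3)[f(x₀) + 4f(x₁) + 2f(x₂) + ... + f(xₙ)]

x_0 = 1.2500, f(x_0) = 0.900572, coefficient = 1
x_1 = 1.8125, f(x_1) = 0.942708, coefficient = 4
x_2 = 2.3750, f(x_2) = 0.481199, coefficient = 2
x_3 = 2.9375, f(x_3) = 0.041079, coefficient = 4
x_4 = 3.5000, f(x_4) = 0.123049, coefficient = 1

I ≈ (0.562500/3) × 5.921166 = 1.110219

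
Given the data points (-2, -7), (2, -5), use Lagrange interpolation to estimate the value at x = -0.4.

Lagrange interpolation formula:
P(x) = Σ yᵢ × Lᵢ(x)
where Lᵢ(x) = Π_{j≠i} (x - xⱼ)/(xᵢ - xⱼ)

L_0(-0.4) = (-0.4 - 2)/(-2 - 2) = 0.600000
L_1(-0.4) = (-0.4 - (-2))/(2 - (-2)) = 0.400000

P(-0.4) = (-7)×L_0(-0.4) + (-5)×L_1(-0.4)
P(-0.4) = -6.200000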